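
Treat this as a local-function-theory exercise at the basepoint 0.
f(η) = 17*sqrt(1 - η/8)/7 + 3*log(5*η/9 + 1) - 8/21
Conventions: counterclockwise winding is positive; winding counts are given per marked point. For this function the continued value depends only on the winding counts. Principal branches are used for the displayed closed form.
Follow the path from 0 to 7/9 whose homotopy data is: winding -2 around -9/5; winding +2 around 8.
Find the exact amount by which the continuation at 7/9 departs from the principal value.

The rational part is single-valued and drops out of the difference; each branch term changes only by its own monodromy.
(17/7)*sqrt(1 - η/(8)): winding +2 is even, the square root returns to the same sheet, contribution 0.
(3)*log(1 - η/(-9/5)): each positive loop around -9/5 adds 2*pi*i to the log, so winding -2 contributes (3)*(-2)*2*pi*i = -(12)*pi*i.
Summing the contributions at η = 7/9 gives -(12)*pi*i.

Continued minus principal equals -(12)*pi*i.


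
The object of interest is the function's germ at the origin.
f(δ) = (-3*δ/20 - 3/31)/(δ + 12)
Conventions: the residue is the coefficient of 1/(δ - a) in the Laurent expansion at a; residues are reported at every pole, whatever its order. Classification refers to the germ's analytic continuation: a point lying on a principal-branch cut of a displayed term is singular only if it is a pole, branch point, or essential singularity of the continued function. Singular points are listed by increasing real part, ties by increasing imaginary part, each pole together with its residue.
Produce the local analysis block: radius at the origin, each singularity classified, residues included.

Denominator factor (δ + 12): pole of order 1 at -12, modulus 12.
The radius of convergence is the smallest modulus among the singular points: 12.
At the order-1 pole -12 set g(δ) = (δ - (-12))*f(δ) = -3*δ/20 - 3/31.
Simple pole: residue = g(a) at a = -12, which is 264/155.

Radius of convergence at 0: 12.
At -12: a pole of order 1; residue 264/155.


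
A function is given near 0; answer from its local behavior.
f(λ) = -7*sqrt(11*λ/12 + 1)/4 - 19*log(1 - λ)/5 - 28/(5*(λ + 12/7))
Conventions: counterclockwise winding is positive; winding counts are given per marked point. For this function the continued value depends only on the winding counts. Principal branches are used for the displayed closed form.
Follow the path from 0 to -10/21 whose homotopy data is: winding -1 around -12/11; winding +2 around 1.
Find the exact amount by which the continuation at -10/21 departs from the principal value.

The rational part is single-valued and drops out of the difference; each branch term changes only by its own monodromy.
(-7/4)*sqrt(1 - λ/(-12/11)): winding -1 is odd, the square root flips sign, contributing -2*(-7/4)*sqrt(1 - (-10/21)/(-12/11)) = -2*(-7/4)*sqrt(71/126) = (1/12)*sqrt(994).
(-19/5)*log(1 - λ/(1)): each positive loop around 1 adds 2*pi*i to the log, so winding +2 contributes (-19/5)*(2)*2*pi*i = -(76/5)*pi*i.
Summing the contributions at λ = -10/21 gives ((1/12)*sqrt(994)) - ((76/5)*pi)*i.

Continued minus principal equals ((1/12)*sqrt(994)) - ((76/5)*pi)*i.


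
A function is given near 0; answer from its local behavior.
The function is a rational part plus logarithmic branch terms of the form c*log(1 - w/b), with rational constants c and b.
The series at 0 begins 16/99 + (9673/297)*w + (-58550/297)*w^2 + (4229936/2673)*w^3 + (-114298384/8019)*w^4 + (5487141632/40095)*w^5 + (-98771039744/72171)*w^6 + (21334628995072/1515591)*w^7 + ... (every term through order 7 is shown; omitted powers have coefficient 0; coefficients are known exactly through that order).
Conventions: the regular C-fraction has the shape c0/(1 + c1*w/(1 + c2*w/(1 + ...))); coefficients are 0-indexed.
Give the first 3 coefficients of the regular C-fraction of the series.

Taylor coefficients (read off): a_0 = 16/99, a_1 = 9673/297, a_2 = -58550/297.
c0 = a_0 = 16/99. Peel one level at a time: if S = 1 + c*w/S' with S'(0) = 1, then c is the w-coefficient of S and S' = c*w/(S - 1).
S_1 = c0/f = 1 + (-9673/48)*w + (96377329/2304)*w^2 + ...; c1 = -9673/48.
S_2 = c1*w/(S_1 - 1) = 1 + (96377329/464304)*w + ...; c2 = 96377329/464304.

The regular C-fraction coefficients are [16/99, -9673/48, 96377329/464304].


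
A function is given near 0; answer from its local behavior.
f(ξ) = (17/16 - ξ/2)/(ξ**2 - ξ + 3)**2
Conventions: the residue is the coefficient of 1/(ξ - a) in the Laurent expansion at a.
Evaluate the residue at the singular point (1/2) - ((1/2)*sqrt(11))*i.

The residue is ((13/968)*sqrt(11))*i.

The factor ξ**2 - ξ + 3 splits as (ξ - a)(ξ - a') with a = (1/2) - ((1/2)*sqrt(11))*i, a' = (1/2) + ((1/2)*sqrt(11))*i. At the order-2 pole a set g(ξ) = (ξ - a)^2*f(ξ) = [17/16 - ξ/2] / (ξ - a')^2.
Order-2 pole: residue = g'(a); g'((1/2) - ((1/2)*sqrt(11))*i) = ((13/968)*sqrt(11))*i, so the residue is ((13/968)*sqrt(11))*i.


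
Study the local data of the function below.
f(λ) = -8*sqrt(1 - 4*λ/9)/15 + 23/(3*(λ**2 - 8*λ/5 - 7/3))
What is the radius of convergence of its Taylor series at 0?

Denominator factor (λ**2 - 8*λ/5 - 7/3): discriminant 892/75, real irrational roots 4/5 + (1/15)*sqrt(669) and 4/5 - (1/15)*sqrt(669); poles of order 1, moduli 4/5 + (1/15)*sqrt(669) and -4/5 + (1/15)*sqrt(669).
Branch term (-8/15)*sqrt(1 - λ/(9/4)): its argument vanishes at λ = 9/4, a square-root branch point, modulus 9/4.
The radius of convergence is the smallest modulus among the singular points: -4/5 + (1/15)*sqrt(669).

The radius of convergence is -4/5 + (1/15)*sqrt(669).


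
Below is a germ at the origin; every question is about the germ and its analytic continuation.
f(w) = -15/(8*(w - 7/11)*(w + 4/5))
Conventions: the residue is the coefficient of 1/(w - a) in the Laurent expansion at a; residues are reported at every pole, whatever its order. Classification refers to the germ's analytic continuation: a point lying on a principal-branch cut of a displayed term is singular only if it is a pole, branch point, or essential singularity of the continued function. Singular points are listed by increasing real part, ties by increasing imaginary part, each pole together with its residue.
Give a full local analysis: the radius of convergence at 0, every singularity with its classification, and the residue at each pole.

Denominator factor (w + 4/5): pole of order 1 at -4/5, modulus 4/5.
Denominator factor (w - 7/11): pole of order 1 at 7/11, modulus 7/11.
The radius of convergence is the smallest modulus among the singular points: 7/11.
At the order-1 pole -4/5 set g(w) = (w - (-4/5))*f(w) = -15/(8*(w - 7/11)).
Simple pole: residue = g(a) at a = -4/5, which is 825/632.
At the order-1 pole 7/11 set g(w) = (w - (7/11))*f(w) = -15/(8*(w + 4/5)).
Simple pole: residue = g(a) at a = 7/11, which is -825/632.
List the singular points by increasing real part (a conjugate pair: the negative imaginary part first).

Radius of convergence at 0: 7/11.
At -4/5: a pole of order 1; residue 825/632.
At 7/11: a pole of order 1; residue -825/632.


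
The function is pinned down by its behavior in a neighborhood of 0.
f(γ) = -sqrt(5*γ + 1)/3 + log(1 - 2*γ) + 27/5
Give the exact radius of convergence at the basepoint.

The radius of convergence is 1/5.

Branch term (-1/3)*sqrt(1 - γ/(-1/5)): its argument vanishes at γ = -1/5, a square-root branch point, modulus 1/5.
Branch term (1)*log(1 - γ/(1/2)): its argument vanishes at γ = 1/2, a logarithmic branch point, modulus 1/2.
The radius of convergence is the smallest modulus among the singular points: 1/5.


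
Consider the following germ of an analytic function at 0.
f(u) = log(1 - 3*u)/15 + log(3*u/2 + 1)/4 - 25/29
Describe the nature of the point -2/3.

The point is a logarithmic branch point.

The term (1/4)*log(1 - u/(-2/3)) has argument 1 - -2/3/(-2/3) = 0 at -2/3: a logarithmic (infinitely-sheeted) branch point; the remaining terms are analytic or single-valued there.


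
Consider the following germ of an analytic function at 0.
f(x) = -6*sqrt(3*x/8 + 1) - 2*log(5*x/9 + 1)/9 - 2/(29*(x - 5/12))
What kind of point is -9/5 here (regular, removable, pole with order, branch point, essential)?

The term (-2/9)*log(1 - x/(-9/5)) has argument 1 - -9/5/(-9/5) = 0 at -9/5: a logarithmic (infinitely-sheeted) branch point; the remaining terms are analytic or single-valued there.

The point is a logarithmic branch point.


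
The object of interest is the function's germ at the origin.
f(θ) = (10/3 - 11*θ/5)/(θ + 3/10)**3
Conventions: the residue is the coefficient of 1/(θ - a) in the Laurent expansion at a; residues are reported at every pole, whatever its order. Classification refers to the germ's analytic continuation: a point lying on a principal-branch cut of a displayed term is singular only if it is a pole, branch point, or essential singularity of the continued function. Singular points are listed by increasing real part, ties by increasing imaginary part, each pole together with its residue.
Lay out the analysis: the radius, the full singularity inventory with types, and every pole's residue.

Denominator factor (θ + 3/10)^3: pole of order 3 at -3/10, modulus 3/10.
The radius of convergence is the smallest modulus among the singular points: 3/10.
At the order-3 pole -3/10 set g(θ) = (θ - (-3/10))^3*f(θ) = 10/3 - 11*θ/5.
Order-3 pole: residue = g''(a)/2; g''(-3/10) = 0, so the residue is 0.

Radius of convergence at 0: 3/10.
At -3/10: a pole of order 3; residue 0.


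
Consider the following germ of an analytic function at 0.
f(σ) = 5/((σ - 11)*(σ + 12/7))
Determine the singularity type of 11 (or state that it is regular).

The denominator factor σ - 11 vanishes at 11 and appears to the power 1; the numerator there equals 5, nonzero, and no other factor vanishes.
Hence a pole whose order is the multiplicity, 1.

The point is a pole of order 1.


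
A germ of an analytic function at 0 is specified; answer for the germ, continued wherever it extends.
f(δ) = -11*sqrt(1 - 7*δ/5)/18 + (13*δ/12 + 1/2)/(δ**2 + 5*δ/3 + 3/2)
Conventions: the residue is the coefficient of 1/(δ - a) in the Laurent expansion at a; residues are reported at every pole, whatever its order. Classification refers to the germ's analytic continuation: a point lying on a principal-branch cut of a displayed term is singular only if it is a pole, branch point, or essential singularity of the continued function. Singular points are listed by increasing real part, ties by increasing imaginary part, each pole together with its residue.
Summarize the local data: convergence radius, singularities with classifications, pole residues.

Denominator factor (δ**2 + 5*δ/3 + 3/2): discriminant -29/9, complex-conjugate roots (-5/6) + ((1/6)*sqrt(29))*i and (-5/6) - ((1/6)*sqrt(29))*i; poles of order 1, moduli (1/2)*sqrt(6) and (1/2)*sqrt(6).
Branch term (-11/18)*sqrt(1 - δ/(5/7)): its argument vanishes at δ = 5/7, a square-root branch point, modulus 5/7.
The radius of convergence is the smallest modulus among the singular points: 5/7.
The branch term is analytic at (-5/6) - ((1/6)*sqrt(29))*i and contributes nothing to the residue; only the rational part matters.
The factor δ**2 + 5*δ/3 + 3/2 splits as (δ - a)(δ - a') with a = (-5/6) - ((1/6)*sqrt(29))*i, a' = (-5/6) + ((1/6)*sqrt(29))*i. At the order-1 pole a set g(δ) = (δ - a)*(rational part) = [13*δ/12 + 1/2] / (δ - a').
Simple pole: residue = g(a) at a = (-5/6) - ((1/6)*sqrt(29))*i, which is (13/24) - ((1/24)*sqrt(29))*i.
The branch term is analytic at (-5/6) + ((1/6)*sqrt(29))*i and contributes nothing to the residue; only the rational part matters.
The factor δ**2 + 5*δ/3 + 3/2 splits as (δ - a)(δ - a') with a = (-5/6) + ((1/6)*sqrt(29))*i, a' = (-5/6) - ((1/6)*sqrt(29))*i. At the order-1 pole a set g(δ) = (δ - a)*(rational part) = [13*δ/12 + 1/2] / (δ - a').
Simple pole: residue = g(a) at a = (-5/6) + ((1/6)*sqrt(29))*i, which is (13/24) + ((1/24)*sqrt(29))*i.
List the singular points by increasing real part (a conjugate pair: the negative imaginary part first).

Radius of convergence at 0: 5/7.
At (-5/6) - ((1/6)*sqrt(29))*i: a pole of order 1; residue (13/24) - ((1/24)*sqrt(29))*i.
At (-5/6) + ((1/6)*sqrt(29))*i: a pole of order 1; residue (13/24) + ((1/24)*sqrt(29))*i.
At 5/7: an algebraic (square-root) branch point.


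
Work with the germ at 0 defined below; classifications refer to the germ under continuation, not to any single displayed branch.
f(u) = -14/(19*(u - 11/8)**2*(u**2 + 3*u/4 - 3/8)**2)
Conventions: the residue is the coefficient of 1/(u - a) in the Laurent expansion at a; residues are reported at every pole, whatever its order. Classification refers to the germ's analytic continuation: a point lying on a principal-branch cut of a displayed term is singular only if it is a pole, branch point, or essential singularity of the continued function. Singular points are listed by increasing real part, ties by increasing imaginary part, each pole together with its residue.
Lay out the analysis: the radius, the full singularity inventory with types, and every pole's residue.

Radius of convergence at 0: -3/8 + (1/8)*sqrt(33).
At -3/8 - (1/8)*sqrt(33): a pole of order 2; residue -12845056/82284193 + (419643392/89607486177)*sqrt(33).
At -3/8 + (1/8)*sqrt(33): a pole of order 2; residue -12845056/82284193 - (419643392/89607486177)*sqrt(33).
At 11/8: a pole of order 2; residue 25690112/82284193.


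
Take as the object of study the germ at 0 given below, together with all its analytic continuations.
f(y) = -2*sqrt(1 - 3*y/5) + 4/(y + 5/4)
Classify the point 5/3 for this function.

The point is an algebraic (square-root) branch point.

The term (-2)*sqrt(1 - y/(5/3)) has argument 1 - 5/3/(5/3) = 0 at 5/3: a square-root (algebraic, two-sheeted) branch point; the remaining terms are analytic or single-valued there.


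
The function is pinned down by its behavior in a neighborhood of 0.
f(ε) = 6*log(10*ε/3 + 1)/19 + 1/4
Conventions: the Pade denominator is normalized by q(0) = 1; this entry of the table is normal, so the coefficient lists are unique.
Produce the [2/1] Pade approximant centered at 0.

The Pade approximant has numerator coefficients [1/4, 275/171, 100/171]; denominator coefficients [1, 20/9].

Taylor coefficients needed (expand at 0): a_0 = 1/4, a_1 = 20/19, a_2 = -100/57, a_3 = 2000/513.
Write the denominator as Q(ε) = 1 + q1*ε. Requiring Q*f - P = O(ε^4) with deg P <= 2 kills the coefficients of ε^3..ε^3 in Q*f:
  ε^3: a_3 + q1*a_2 = 0, i.e. 2000/513 + (-100/57)*q1 = 0.
Solving this linear system: q1 = 20/9.
The numerator is Q*f truncated at degree 2: P0 = a_0 = 1/4; P1 = a_1 + q1*a_0 = 275/171; P2 = a_2 + q1*a_1 = 100/171.


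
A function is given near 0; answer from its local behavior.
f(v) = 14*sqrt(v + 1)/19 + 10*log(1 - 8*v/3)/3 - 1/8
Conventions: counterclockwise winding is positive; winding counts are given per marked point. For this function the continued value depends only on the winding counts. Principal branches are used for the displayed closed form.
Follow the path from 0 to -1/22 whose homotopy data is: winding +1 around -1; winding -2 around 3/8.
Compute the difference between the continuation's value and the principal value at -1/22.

The rational part is single-valued and drops out of the difference; each branch term changes only by its own monodromy.
(14/19)*sqrt(1 - v/(-1)): winding +1 is odd, the square root flips sign, contributing -2*(14/19)*sqrt(1 - (-1/22)/(-1)) = -2*(14/19)*sqrt(21/22) = -(14/209)*sqrt(462).
(10/3)*log(1 - v/(3/8)): each positive loop around 3/8 adds 2*pi*i to the log, so winding -2 contributes (10/3)*(-2)*2*pi*i = -(40/3)*pi*i.
Summing the contributions at v = -1/22 gives (-(14/209)*sqrt(462)) - ((40/3)*pi)*i.

Continued minus principal equals (-(14/209)*sqrt(462)) - ((40/3)*pi)*i.


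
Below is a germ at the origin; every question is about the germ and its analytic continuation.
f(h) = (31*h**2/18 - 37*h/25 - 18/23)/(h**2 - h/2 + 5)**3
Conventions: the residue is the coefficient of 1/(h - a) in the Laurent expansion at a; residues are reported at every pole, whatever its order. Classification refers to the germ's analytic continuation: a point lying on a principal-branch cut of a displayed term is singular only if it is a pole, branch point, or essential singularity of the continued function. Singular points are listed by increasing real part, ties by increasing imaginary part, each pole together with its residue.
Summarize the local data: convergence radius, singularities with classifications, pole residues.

Radius of convergence at 0: sqrt(5).
At (1/4) - ((1/4)*sqrt(79))*i: a pole of order 3; residue ((1778068/2551476825)*sqrt(79))*i.
At (1/4) + ((1/4)*sqrt(79))*i: a pole of order 3; residue -((1778068/2551476825)*sqrt(79))*i.


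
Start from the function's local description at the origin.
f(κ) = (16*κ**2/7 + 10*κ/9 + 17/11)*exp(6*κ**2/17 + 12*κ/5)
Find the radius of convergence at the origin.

The radius of convergence is infinite.

The factor exp(6*κ**2/17 + 12*κ/5) is entire and contributes no finite singular point.
The polynomial part has no poles.
No finite singular points: the Taylor series at 0 converges everywhere.


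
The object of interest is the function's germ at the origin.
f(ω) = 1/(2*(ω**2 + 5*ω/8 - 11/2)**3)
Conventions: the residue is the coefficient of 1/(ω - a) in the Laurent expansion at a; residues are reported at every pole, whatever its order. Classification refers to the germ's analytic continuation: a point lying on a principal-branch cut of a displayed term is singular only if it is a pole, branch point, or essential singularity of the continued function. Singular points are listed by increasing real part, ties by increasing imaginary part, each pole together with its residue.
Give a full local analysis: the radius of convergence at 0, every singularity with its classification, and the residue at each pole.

Denominator factor (ω**2 + 5*ω/8 - 11/2)^3: discriminant 1433/64, real irrational roots -5/16 + (1/16)*sqrt(1433) and -5/16 - (1/16)*sqrt(1433); poles of order 3, moduli -5/16 + (1/16)*sqrt(1433) and 5/16 + (1/16)*sqrt(1433).
The radius of convergence is the smallest modulus among the singular points: -5/16 + (1/16)*sqrt(1433).
The factor ω**2 + 5*ω/8 - 11/2 splits as (ω - a)(ω - a') with a = -5/16 - (1/16)*sqrt(1433), a' = -5/16 + (1/16)*sqrt(1433). At the order-3 pole a set g(ω) = (ω - a)^3*f(ω) = [1/2] / (ω - a')^3.
Order-3 pole: residue = g''(a)/2; g''(-5/16 - (1/16)*sqrt(1433)) = -(196608/2942649737)*sqrt(1433), so the residue is -(98304/2942649737)*sqrt(1433).
The factor ω**2 + 5*ω/8 - 11/2 splits as (ω - a)(ω - a') with a = -5/16 + (1/16)*sqrt(1433), a' = -5/16 - (1/16)*sqrt(1433). At the order-3 pole a set g(ω) = (ω - a)^3*f(ω) = [1/2] / (ω - a')^3.
Order-3 pole: residue = g''(a)/2; g''(-5/16 + (1/16)*sqrt(1433)) = (196608/2942649737)*sqrt(1433), so the residue is (98304/2942649737)*sqrt(1433).
List the singular points by increasing real part (a conjugate pair: the negative imaginary part first).

Radius of convergence at 0: -5/16 + (1/16)*sqrt(1433).
At -5/16 - (1/16)*sqrt(1433): a pole of order 3; residue -(98304/2942649737)*sqrt(1433).
At -5/16 + (1/16)*sqrt(1433): a pole of order 3; residue (98304/2942649737)*sqrt(1433).


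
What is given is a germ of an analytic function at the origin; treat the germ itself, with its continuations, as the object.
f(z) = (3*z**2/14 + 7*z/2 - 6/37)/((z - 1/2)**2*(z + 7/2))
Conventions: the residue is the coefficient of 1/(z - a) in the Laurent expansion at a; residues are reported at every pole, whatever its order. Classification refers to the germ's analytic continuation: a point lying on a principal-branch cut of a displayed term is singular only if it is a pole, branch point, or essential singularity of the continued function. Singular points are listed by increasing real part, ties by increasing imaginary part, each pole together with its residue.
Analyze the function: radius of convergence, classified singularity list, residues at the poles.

Radius of convergence at 0: 1/2.
At -7/2: a pole of order 1; residue -2897/4736.
At 1/2: a pole of order 2; residue 27383/33152.

Denominator factor (z + 7/2): pole of order 1 at -7/2, modulus 7/2.
Denominator factor (z - 1/2)^2: pole of order 2 at 1/2, modulus 1/2.
The radius of convergence is the smallest modulus among the singular points: 1/2.
At the order-1 pole -7/2 set g(z) = (z - (-7/2))*f(z) = (3*z**2/14 + 7*z/2 - 6/37)/(z - 1/2)**2.
Simple pole: residue = g(a) at a = -7/2, which is -2897/4736.
At the order-2 pole 1/2 set g(z) = (z - (1/2))^2*f(z) = (3*z**2/14 + 7*z/2 - 6/37)/(z + 7/2).
Order-2 pole: residue = g'(a); g'(1/2) = 27383/33152, so the residue is 27383/33152.
List the singular points by increasing real part (a conjugate pair: the negative imaginary part first).


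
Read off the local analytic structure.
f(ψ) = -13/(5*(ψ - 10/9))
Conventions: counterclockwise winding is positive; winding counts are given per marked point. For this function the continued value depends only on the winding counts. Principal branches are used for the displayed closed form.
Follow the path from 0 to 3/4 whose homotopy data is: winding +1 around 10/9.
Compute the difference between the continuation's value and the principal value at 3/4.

Continued minus principal equals 0.

The function is rational, hence single-valued: continuing it around any pole returns the same value, so the difference is 0.


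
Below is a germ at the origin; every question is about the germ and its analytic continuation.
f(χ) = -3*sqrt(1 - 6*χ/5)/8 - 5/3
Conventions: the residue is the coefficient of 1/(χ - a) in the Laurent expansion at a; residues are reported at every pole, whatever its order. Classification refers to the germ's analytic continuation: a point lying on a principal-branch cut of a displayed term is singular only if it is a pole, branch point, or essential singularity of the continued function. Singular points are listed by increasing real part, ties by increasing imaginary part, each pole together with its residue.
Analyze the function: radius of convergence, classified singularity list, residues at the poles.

Radius of convergence at 0: 5/6.
At 5/6: an algebraic (square-root) branch point.

Branch term (-3/8)*sqrt(1 - χ/(5/6)): its argument vanishes at χ = 5/6, a square-root branch point, modulus 5/6.
The radius of convergence is the smallest modulus among the singular points: 5/6.


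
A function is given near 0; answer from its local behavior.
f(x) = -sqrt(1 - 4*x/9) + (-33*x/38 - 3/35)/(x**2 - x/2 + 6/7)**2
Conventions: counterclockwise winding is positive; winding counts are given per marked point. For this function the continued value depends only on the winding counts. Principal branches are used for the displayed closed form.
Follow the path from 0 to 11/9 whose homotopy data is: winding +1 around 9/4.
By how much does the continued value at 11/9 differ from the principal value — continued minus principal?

The rational part is single-valued and drops out of the difference; each branch term changes only by its own monodromy.
(-1)*sqrt(1 - x/(9/4)): winding +1 is odd, the square root flips sign, contributing -2*(-1)*sqrt(1 - (11/9)/(9/4)) = -2*(-1)*sqrt(37/81) = (2/9)*sqrt(37).
Summing the contributions at x = 11/9 gives (2/9)*sqrt(37).

Continued minus principal equals (2/9)*sqrt(37).


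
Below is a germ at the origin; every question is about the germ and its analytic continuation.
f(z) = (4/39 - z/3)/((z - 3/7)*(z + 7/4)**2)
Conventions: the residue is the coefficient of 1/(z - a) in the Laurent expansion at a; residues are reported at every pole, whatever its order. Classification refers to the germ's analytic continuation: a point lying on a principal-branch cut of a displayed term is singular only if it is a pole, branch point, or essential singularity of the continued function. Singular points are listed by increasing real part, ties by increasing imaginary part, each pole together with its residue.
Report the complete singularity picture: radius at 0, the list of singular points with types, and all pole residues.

Radius of convergence at 0: 3/7.
At -7/4: a pole of order 2; residue 1232/145119.
At 3/7: a pole of order 1; residue -1232/145119.

Denominator factor (z + 7/4)^2: pole of order 2 at -7/4, modulus 7/4.
Denominator factor (z - 3/7): pole of order 1 at 3/7, modulus 3/7.
The radius of convergence is the smallest modulus among the singular points: 3/7.
At the order-2 pole -7/4 set g(z) = (z - (-7/4))^2*f(z) = (4/39 - z/3)/(z - 3/7).
Order-2 pole: residue = g'(a); g'(-7/4) = 1232/145119, so the residue is 1232/145119.
At the order-1 pole 3/7 set g(z) = (z - (3/7))*f(z) = (4/39 - z/3)/(z + 7/4)**2.
Simple pole: residue = g(a) at a = 3/7, which is -1232/145119.
List the singular points by increasing real part (a conjugate pair: the negative imaginary part first).


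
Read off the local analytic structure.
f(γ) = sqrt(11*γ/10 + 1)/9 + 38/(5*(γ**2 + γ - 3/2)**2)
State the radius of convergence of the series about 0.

The radius of convergence is -1/2 + (1/2)*sqrt(7).

Denominator factor (γ**2 + γ - 3/2)^2: discriminant 7, real irrational roots -1/2 + (1/2)*sqrt(7) and -1/2 - (1/2)*sqrt(7); poles of order 2, moduli -1/2 + (1/2)*sqrt(7) and 1/2 + (1/2)*sqrt(7).
Branch term (1/9)*sqrt(1 - γ/(-10/11)): its argument vanishes at γ = -10/11, a square-root branch point, modulus 10/11.
The radius of convergence is the smallest modulus among the singular points: -1/2 + (1/2)*sqrt(7).


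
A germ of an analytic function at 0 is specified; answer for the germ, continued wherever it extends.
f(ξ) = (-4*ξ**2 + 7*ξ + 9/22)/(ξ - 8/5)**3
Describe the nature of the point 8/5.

The point is a pole of order 3.

The denominator factor ξ - 8/5 vanishes at 8/5 and appears to the power 3; the numerator there equals 753/550, nonzero, and no other factor vanishes.
Hence a pole whose order is the multiplicity, 3.


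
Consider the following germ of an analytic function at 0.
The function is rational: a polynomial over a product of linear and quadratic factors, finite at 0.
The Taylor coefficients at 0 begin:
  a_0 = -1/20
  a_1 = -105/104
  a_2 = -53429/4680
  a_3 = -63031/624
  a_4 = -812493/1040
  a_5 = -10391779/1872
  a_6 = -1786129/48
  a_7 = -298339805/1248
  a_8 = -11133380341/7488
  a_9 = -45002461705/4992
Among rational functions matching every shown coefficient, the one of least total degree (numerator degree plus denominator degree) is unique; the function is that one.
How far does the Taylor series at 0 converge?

The radius of convergence is 5 - sqrt(23).

No rational of total degree below 8 reproduces all 10 coefficients; solving the [2/6] Pade equations on them gives f(γ) = (-7*γ**2/9 - 27*γ/13 - 2/5)/(γ**2 - 10*γ + 2)**3, whose expansion matches every shown term.
Denominator factor (γ**2 - 10*γ + 2)^3: discriminant 92, real irrational roots 5 + sqrt(23) and 5 - sqrt(23); poles of order 3, moduli 5 + sqrt(23) and 5 - sqrt(23).
The radius of convergence is the smallest modulus among the singular points: 5 - sqrt(23).


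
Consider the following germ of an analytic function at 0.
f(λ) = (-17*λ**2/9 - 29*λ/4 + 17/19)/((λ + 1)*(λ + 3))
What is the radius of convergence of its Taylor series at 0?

Denominator factor (λ + 3): pole of order 1 at -3, modulus 3.
Denominator factor (λ + 1): pole of order 1 at -1, modulus 1.
The radius of convergence is the smallest modulus among the singular points: 1.

The radius of convergence is 1.


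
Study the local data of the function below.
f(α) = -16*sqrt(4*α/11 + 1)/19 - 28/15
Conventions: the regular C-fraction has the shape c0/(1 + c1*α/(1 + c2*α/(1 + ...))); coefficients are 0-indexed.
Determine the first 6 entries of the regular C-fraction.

Taylor coefficients (expand at 0): a_0 = -772/285, a_1 = -32/209, a_2 = 32/2299, a_3 = -64/25289, a_4 = 160/278179, a_5 = -448/3059969.
c0 = a_0 = -772/285. Peel one level at a time: if S = 1 + c*α/S' with S'(0) = 1, then c is the α-coefficient of S and S' = c*α/(S - 1).
S_1 = c0/f = 1 + (-120/2123)*α + (37560/4507129)*α^2 + ...; c1 = -120/2123.
S_2 = c1*α/(S_1 - 1) = 1 + (313/2123)*α + (-1/121)*α^2 + ...; c2 = 313/2123.
S_3 = c2*α/(S_2 - 1) = 1 + (193/3443)*α + (-83569/11854249)*α^2 + ...; c3 = 193/3443.
S_4 = c3*α/(S_3 - 1) = 1 + (433/3443)*α + (-1/121)*α^2 + ...; c4 = 433/3443.
S_5 = c4*α/(S_4 - 1) = 1 + (313/4763)*α + ...; c5 = 313/4763.

The regular C-fraction coefficients are [-772/285, -120/2123, 313/2123, 193/3443, 433/3443, 313/4763].


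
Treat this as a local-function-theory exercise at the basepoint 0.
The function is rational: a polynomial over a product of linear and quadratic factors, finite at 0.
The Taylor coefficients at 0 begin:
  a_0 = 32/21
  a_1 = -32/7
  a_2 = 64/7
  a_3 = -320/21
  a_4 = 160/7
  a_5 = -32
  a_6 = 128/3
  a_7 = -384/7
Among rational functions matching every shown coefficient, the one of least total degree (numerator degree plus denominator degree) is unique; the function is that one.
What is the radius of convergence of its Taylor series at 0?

The radius of convergence is 1.

No rational of total degree below 3 reproduces all 8 coefficients; solving the [0/3] Pade equations on them gives f(λ) = 32/(21*(λ + 1)**3), whose expansion matches every shown term.
Denominator factor (λ + 1)^3: pole of order 3 at -1, modulus 1.
The radius of convergence is the smallest modulus among the singular points: 1.


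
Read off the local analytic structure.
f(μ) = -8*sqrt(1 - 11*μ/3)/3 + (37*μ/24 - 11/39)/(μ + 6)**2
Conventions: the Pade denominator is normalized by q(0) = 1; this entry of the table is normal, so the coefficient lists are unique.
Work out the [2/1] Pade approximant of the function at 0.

Taylor coefficients needed (expand at 0): a_0 = -3755/1404, a_1 = 166267/33696, a_2 = 150505/33696, a_3 = 9971033/1213056.
Write the denominator as Q(μ) = 1 + q1*μ. Requiring Q*f - P = O(μ^4) with deg P <= 2 kills the coefficients of μ^3..μ^3 in Q*f:
  μ^3: a_3 + q1*a_2 = 0, i.e. 9971033/1213056 + (150505/33696)*q1 = 0.
Solving this linear system: q1 = -9971033/5418180.
The numerator is Q*f truncated at degree 2: P0 = a_0 = -3755/1404; P1 = a_1 + q1*a_0 = 29990900467/3042849888; P2 = a_2 + q1*a_1 = -842390562911/182570993280.

The Pade approximant has numerator coefficients [-3755/1404, 29990900467/3042849888, -842390562911/182570993280]; denominator coefficients [1, -9971033/5418180].


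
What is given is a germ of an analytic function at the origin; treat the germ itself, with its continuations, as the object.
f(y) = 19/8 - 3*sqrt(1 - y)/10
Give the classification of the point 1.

The term (-3/10)*sqrt(1 - y/(1)) has argument 1 - 1/(1) = 0 at 1: a square-root (algebraic, two-sheeted) branch point; the remaining terms are analytic or single-valued there.

The point is an algebraic (square-root) branch point.


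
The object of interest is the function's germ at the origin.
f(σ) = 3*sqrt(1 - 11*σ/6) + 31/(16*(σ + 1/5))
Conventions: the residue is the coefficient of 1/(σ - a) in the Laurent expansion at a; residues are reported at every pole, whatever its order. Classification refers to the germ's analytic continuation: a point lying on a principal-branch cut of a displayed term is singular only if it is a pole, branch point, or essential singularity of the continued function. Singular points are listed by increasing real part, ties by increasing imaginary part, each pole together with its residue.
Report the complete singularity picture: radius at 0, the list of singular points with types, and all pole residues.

Denominator factor (σ + 1/5): pole of order 1 at -1/5, modulus 1/5.
Branch term (3)*sqrt(1 - σ/(6/11)): its argument vanishes at σ = 6/11, a square-root branch point, modulus 6/11.
The radius of convergence is the smallest modulus among the singular points: 1/5.
The branch term is analytic at -1/5 and contributes nothing to the residue; only the rational part matters.
At the order-1 pole -1/5 set g(σ) = (σ - (-1/5))*(rational part) = 31/16.
Simple pole: residue = g(a) at a = -1/5, which is 31/16.
List the singular points by increasing real part (a conjugate pair: the negative imaginary part first).

Radius of convergence at 0: 1/5.
At -1/5: a pole of order 1; residue 31/16.
At 6/11: an algebraic (square-root) branch point.


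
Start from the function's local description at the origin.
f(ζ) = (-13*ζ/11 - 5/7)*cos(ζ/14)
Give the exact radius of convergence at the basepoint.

The radius of convergence is infinite.

The factor cos(ζ/14) is entire and contributes no finite singular point.
The polynomial part has no poles.
No finite singular points: the Taylor series at 0 converges everywhere.


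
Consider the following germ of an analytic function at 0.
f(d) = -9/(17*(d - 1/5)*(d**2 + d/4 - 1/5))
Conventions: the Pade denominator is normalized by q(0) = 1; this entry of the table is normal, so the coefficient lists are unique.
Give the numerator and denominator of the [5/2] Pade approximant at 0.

Taylor coefficients needed (expand at 0): a_0 = -225/17, a_1 = -5625/68, a_2 = -136125/272, a_3 = -2930625/1088, a_4 = -61543125/4352, a_5 = -1262165625/17408, a_6 = -25634278125/69632, a_7 = -517144640625/278528.
Write the denominator as Q(d) = 1 + q1*d + q2*d^2. Requiring Q*f - P = O(d^8) with deg P <= 5 kills the coefficients of d^6..d^7 in Q*f:
  d^6: a_6 + q1*a_5 + q2*a_4 = 0, i.e. -25634278125/69632 + (-1262165625/17408)*q1 + (-61543125/4352)*q2 = 0.
  d^7: a_7 + q1*a_6 + q2*a_5 = 0, i.e. -517144640625/278528 + (-25634278125/69632)*q1 + (-1262165625/17408)*q2 = 0.
Solving this linear system: q1 = -155205/18164, q2 = 6780905/381444.
The numerator is Q*f truncated at degree 5: P0 = a_0 = -225/17; P1 = a_1 + q1*a_0 = 2344500/77197; P2 = a_2 + q1*a_1 + q2*a_0 = -15630000/540379; P3 = a_3 + q1*a_2 + q2*a_1 = 60600000/540379; P4 = a_4 + q1*a_3 + q2*a_2 = -12000000/540379; P5 = a_5 + q1*a_4 + q2*a_3 = 240000000/540379.

The Pade approximant has numerator coefficients [-225/17, 2344500/77197, -15630000/540379, 60600000/540379, -12000000/540379, 240000000/540379]; denominator coefficients [1, -155205/18164, 6780905/381444].


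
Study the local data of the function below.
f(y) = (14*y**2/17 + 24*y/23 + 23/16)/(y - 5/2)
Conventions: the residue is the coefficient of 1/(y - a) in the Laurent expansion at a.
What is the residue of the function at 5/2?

At the order-1 pole 5/2 set g(y) = (y - (5/2))*f(y) = 14*y**2/17 + 24*y/23 + 23/16.
Simple pole: residue = g(a) at a = 5/2, which is 57513/6256.

The residue is 57513/6256.


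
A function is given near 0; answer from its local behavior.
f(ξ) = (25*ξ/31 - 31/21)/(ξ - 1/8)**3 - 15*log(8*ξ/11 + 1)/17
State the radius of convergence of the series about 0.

The radius of convergence is 1/8.

Denominator factor (ξ - 1/8)^3: pole of order 3 at 1/8, modulus 1/8.
Branch term (-15/17)*log(1 - ξ/(-11/8)): its argument vanishes at ξ = -11/8, a logarithmic branch point, modulus 11/8.
The radius of convergence is the smallest modulus among the singular points: 1/8.


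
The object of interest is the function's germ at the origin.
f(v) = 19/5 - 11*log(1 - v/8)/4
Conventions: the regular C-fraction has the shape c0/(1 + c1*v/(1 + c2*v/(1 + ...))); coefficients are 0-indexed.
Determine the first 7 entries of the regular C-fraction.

Taylor coefficients (expand at 0): a_0 = 19/5, a_1 = 11/32, a_2 = 11/512, a_3 = 11/6144, a_4 = 11/65536, a_5 = 11/655360, a_6 = 11/6291456.
c0 = a_0 = 19/5. Peel one level at a time: if S = 1 + c*v/S' with S'(0) = 1, then c is the v-coefficient of S and S' = c*v/(S - 1).
S_1 = c0/f = 1 + (-55/608)*v + (935/369664)*v^2 + ...; c1 = -55/608.
S_2 = c1*v/(S_1 - 1) = 1 + (17/608)*v + (-1/768)*v^2 + ...; c2 = 17/608.
S_3 = c2*v/(S_2 - 1) = 1 + (19/408)*v + (1691/332928)*v^2 + ...; c3 = 19/408.
S_4 = c3*v/(S_3 - 1) = 1 + (-89/816)*v + (-1/960)*v^2 + ...; c4 = -89/816.
S_5 = c4*v/(S_4 - 1) = 1 + (-17/1780)*v + (-6409/12673600)*v^2 + ...; c5 = -17/1780.
S_6 = c5*v/(S_5 - 1) = 1 + (-377/7120)*v + ...; c6 = -377/7120.

The regular C-fraction coefficients are [19/5, -55/608, 17/608, 19/408, -89/816, -17/1780, -377/7120].


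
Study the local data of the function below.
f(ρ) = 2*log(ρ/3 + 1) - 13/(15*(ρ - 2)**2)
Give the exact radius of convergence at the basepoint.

The radius of convergence is 2.

Denominator factor (ρ - 2)^2: pole of order 2 at 2, modulus 2.
Branch term (2)*log(1 - ρ/(-3)): its argument vanishes at ρ = -3, a logarithmic branch point, modulus 3.
The radius of convergence is the smallest modulus among the singular points: 2.


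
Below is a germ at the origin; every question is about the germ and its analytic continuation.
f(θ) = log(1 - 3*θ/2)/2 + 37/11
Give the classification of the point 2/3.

The point is a logarithmic branch point.

The term (1/2)*log(1 - θ/(2/3)) has argument 1 - 2/3/(2/3) = 0 at 2/3: a logarithmic (infinitely-sheeted) branch point; the remaining terms are analytic or single-valued there.


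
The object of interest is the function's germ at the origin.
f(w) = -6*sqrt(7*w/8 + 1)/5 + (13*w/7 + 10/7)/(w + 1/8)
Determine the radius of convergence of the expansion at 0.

Denominator factor (w + 1/8): pole of order 1 at -1/8, modulus 1/8.
Branch term (-6/5)*sqrt(1 - w/(-8/7)): its argument vanishes at w = -8/7, a square-root branch point, modulus 8/7.
The radius of convergence is the smallest modulus among the singular points: 1/8.

The radius of convergence is 1/8.


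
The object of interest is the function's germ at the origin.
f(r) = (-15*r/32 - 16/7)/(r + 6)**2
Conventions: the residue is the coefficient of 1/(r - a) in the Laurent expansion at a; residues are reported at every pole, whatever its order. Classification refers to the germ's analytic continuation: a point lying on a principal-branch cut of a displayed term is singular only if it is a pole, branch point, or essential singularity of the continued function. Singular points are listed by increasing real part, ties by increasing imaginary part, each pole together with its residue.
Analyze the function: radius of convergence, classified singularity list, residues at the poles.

Denominator factor (r + 6)^2: pole of order 2 at -6, modulus 6.
The radius of convergence is the smallest modulus among the singular points: 6.
At the order-2 pole -6 set g(r) = (r - (-6))^2*f(r) = -15*r/32 - 16/7.
Order-2 pole: residue = g'(a); g'(-6) = -15/32, so the residue is -15/32.

Radius of convergence at 0: 6.
At -6: a pole of order 2; residue -15/32.


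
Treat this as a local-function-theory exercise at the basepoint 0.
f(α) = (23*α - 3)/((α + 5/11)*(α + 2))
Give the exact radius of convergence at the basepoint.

The radius of convergence is 5/11.

Denominator factor (α + 2): pole of order 1 at -2, modulus 2.
Denominator factor (α + 5/11): pole of order 1 at -5/11, modulus 5/11.
The radius of convergence is the smallest modulus among the singular points: 5/11.


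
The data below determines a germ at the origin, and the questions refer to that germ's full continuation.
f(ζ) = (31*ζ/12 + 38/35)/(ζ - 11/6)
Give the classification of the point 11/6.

The point is a pole of order 1.

The denominator factor ζ - 11/6 vanishes at 11/6 and appears to the power 1; the numerator there equals 14671/2520, nonzero, and no other factor vanishes.
Hence a pole whose order is the multiplicity, 1.


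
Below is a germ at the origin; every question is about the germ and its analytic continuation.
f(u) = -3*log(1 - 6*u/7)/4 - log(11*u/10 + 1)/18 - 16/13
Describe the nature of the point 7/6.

The point is a logarithmic branch point.

The term (-3/4)*log(1 - u/(7/6)) has argument 1 - 7/6/(7/6) = 0 at 7/6: a logarithmic (infinitely-sheeted) branch point; the remaining terms are analytic or single-valued there.


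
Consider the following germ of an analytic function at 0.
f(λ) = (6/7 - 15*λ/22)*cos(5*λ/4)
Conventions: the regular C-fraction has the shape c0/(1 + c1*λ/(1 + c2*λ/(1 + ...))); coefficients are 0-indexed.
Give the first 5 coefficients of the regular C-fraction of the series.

The regular C-fraction coefficients are [6/7, 35/44, -1095/616, 55/56, 1925/5256].

Taylor coefficients (expand at 0): a_0 = 6/7, a_1 = -15/22, a_2 = -75/112, a_3 = 375/704, a_4 = 625/7168.
c0 = a_0 = 6/7. Peel one level at a time: if S = 1 + c*λ/S' with S'(0) = 1, then c is the λ-coefficient of S and S' = c*λ/(S - 1).
S_1 = c0/f = 1 + (35/44)*λ + (5475/3872)*λ^2 + ...; c1 = 35/44.
S_2 = c1*λ/(S_1 - 1) = 1 + (-1095/616)*λ + (5475/3136)*λ^2 + ...; c2 = -1095/616.
S_3 = c2*λ/(S_2 - 1) = 1 + (55/56)*λ + (-15125/42048)*λ^2 + ...; c3 = 55/56.
S_4 = c3*λ/(S_3 - 1) = 1 + (1925/5256)*λ + ...; c4 = 1925/5256.
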